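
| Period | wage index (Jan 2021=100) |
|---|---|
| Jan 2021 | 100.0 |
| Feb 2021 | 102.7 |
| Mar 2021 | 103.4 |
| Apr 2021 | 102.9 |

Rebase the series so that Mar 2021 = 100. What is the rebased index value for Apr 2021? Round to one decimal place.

Rebased(Apr 2021) = 102.9 / 103.4 × 100 = 99.5164

99.5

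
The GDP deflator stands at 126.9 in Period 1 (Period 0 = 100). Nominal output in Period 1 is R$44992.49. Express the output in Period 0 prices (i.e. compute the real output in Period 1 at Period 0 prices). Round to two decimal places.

35455.07

Real = Nominal ÷ (Index/100) = 44992.49 ÷ (126.9/100)
     = 44992.49 ÷ 1.269 = 35455.0749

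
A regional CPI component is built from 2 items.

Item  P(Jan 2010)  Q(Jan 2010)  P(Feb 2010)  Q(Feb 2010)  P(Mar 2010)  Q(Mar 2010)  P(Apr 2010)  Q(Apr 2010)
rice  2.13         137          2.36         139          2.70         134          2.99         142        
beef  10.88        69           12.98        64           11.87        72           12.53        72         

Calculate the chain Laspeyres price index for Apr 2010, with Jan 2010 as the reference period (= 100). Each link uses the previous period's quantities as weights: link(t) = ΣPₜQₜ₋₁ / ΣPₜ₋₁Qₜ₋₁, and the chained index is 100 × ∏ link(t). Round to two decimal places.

Link Jan 2010→Feb 2010:
ΣP(Feb 2010)Q(Jan 2010) = 2.36×137 + 12.98×69 = 323.32 + 895.62 = 1218.94
ΣP(Jan 2010)Q(Jan 2010) = 2.13×137 + 10.88×69 = 291.81 + 750.72 = 1042.53
link = 1218.94/1042.53 = 1.169213
Link Feb 2010→Mar 2010:
ΣP(Mar 2010)Q(Feb 2010) = 2.70×139 + 11.87×64 = 375.3 + 759.68 = 1134.98
ΣP(Feb 2010)Q(Feb 2010) = 2.36×139 + 12.98×64 = 328.04 + 830.72 = 1158.76
link = 1134.98/1158.76 = 0.979478
Link Mar 2010→Apr 2010:
ΣP(Apr 2010)Q(Mar 2010) = 2.99×134 + 12.53×72 = 400.66 + 902.16 = 1302.82
ΣP(Mar 2010)Q(Mar 2010) = 2.70×134 + 11.87×72 = 361.8 + 854.64 = 1216.44
link = 1302.82/1216.44 = 1.071010
Chained index = 100 × 1.169213 × 0.979478 × 1.071010 = 122.6541

122.65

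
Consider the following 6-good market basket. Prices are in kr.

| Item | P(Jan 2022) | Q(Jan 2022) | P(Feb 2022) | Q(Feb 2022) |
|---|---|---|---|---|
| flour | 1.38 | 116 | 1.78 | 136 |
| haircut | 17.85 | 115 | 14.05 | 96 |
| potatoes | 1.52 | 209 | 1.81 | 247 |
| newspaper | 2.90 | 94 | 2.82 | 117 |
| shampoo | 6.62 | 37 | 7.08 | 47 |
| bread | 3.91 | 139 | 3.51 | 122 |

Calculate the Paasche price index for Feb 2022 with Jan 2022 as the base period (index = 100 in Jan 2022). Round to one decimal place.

91.9

Paasche price index uses current-period quantities as weights.
ΣP(Feb 2022)·Q(Feb 2022) = 1.78×136 + 14.05×96 + 1.81×247 + 2.82×117 + 7.08×47 + 3.51×122 = 242.08 + 1348.8 + 447.07 + 329.94 + 332.76 + 428.22 = 3128.87
ΣP(Jan 2022)·Q(Feb 2022) = 1.38×136 + 17.85×96 + 1.52×247 + 2.90×117 + 6.62×47 + 3.91×122 = 187.68 + 1713.6 + 375.44 + 339.3 + 311.14 + 477.02 = 3404.18
Index = 3128.87 / 3404.18 × 100 = 91.9126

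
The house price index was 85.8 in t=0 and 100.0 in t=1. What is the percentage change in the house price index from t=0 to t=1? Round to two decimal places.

16.55%

Change = (100.0 − 85.8) / 85.8 × 100
       = 14.2 / 85.8 × 100 = 16.5501%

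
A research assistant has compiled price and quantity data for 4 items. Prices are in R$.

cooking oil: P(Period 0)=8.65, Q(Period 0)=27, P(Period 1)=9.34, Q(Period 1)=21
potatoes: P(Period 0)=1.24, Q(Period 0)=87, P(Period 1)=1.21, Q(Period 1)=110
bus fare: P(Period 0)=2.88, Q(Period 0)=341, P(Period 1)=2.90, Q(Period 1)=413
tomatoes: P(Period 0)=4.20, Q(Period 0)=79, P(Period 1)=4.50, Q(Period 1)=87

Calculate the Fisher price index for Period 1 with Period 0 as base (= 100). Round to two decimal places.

102.62

Laspeyres component (base-period weights):
ΣP(Period 1)Q(Period 0) = 9.34×27 + 1.21×87 + 2.90×341 + 4.50×79 = 252.18 + 105.27 + 988.9 + 355.5 = 1701.85
ΣP(Period 0)Q(Period 0) = 8.65×27 + 1.24×87 + 2.88×341 + 4.20×79 = 233.55 + 107.88 + 982.08 + 331.8 = 1655.31
L = 1701.85 / 1655.31 × 100 = 102.8116
Paasche component (current-period weights):
ΣP(Period 1)Q(Period 1) = 9.34×21 + 1.21×110 + 2.90×413 + 4.50×87 = 196.14 + 133.1 + 1197.7 + 391.5 = 1918.44
ΣP(Period 0)Q(Period 1) = 8.65×21 + 1.24×110 + 2.88×413 + 4.20×87 = 181.65 + 136.4 + 1189.44 + 365.4 = 1872.89
P = 1918.44 / 1872.89 × 100 = 102.4321
Fisher = √(L × P) = √(102.8116 × 102.4321) = 102.6216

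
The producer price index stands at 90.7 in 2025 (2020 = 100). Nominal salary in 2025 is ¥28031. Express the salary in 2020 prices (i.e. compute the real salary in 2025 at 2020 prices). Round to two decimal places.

Real = Nominal ÷ (Index/100) = 28031 ÷ (90.7/100)
     = 28031 ÷ 0.907 = 30905.1819

30905.18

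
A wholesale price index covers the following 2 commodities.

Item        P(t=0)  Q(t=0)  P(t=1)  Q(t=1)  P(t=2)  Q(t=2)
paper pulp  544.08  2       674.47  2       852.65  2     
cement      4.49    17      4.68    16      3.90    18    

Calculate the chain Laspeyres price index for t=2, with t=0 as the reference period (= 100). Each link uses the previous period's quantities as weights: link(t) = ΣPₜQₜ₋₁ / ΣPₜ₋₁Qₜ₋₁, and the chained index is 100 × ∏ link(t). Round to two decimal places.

152.30

Link t=0→t=1:
ΣP(t=1)Q(t=0) = 674.47×2 + 4.68×17 = 1348.94 + 79.56 = 1428.5
ΣP(t=0)Q(t=0) = 544.08×2 + 4.49×17 = 1088.16 + 76.33 = 1164.49
link = 1428.5/1164.49 = 1.226717
Link t=1→t=2:
ΣP(t=2)Q(t=1) = 852.65×2 + 3.90×16 = 1705.3 + 62.4 = 1767.7
ΣP(t=1)Q(t=1) = 674.47×2 + 4.68×16 = 1348.94 + 74.88 = 1423.82
link = 1767.7/1423.82 = 1.241519
Chained index = 100 × 1.226717 × 1.241519 = 152.2993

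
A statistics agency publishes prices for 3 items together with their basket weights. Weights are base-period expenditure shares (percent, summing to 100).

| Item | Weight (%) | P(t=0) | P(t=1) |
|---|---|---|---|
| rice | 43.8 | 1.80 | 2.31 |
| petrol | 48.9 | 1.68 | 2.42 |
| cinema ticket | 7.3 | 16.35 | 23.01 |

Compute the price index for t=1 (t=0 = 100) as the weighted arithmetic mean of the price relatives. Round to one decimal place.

rice: 43.8 × (2.31/1.80) = 43.8 × 1.283333 = 56.2100
petrol: 48.9 × (2.42/1.68) = 48.9 × 1.440476 = 70.4393
cinema ticket: 7.3 × (23.01/16.35) = 7.3 × 1.407339 = 10.2736
Index = Σ wᵢ·(p₁ᵢ/p₀ᵢ) = 56.2100 + 70.4393 + 10.2736 = 136.9229

136.9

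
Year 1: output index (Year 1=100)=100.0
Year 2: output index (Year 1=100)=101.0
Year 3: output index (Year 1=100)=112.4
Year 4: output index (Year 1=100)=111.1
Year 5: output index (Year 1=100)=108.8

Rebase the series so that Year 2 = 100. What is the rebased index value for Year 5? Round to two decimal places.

107.72

Rebased(Year 5) = 108.8 / 101.0 × 100 = 107.7228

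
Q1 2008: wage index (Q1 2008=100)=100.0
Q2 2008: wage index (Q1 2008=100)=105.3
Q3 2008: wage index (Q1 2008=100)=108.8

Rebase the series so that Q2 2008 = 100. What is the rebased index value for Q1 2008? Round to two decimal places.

94.97

Rebased(Q1 2008) = 100.0 / 105.3 × 100 = 94.9668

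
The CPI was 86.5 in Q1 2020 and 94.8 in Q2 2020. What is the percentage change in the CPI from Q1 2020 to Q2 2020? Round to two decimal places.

9.60%

Change = (94.8 − 86.5) / 86.5 × 100
       = 8.3 / 86.5 × 100 = 9.5954%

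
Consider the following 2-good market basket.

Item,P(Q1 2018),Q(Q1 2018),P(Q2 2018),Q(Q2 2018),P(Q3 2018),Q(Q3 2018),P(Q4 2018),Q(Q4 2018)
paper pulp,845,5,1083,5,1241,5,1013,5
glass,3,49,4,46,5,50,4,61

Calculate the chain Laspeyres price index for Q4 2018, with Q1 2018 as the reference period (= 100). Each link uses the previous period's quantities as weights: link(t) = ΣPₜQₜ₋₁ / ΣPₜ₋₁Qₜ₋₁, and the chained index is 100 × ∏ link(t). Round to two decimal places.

Link Q1 2018→Q2 2018:
ΣP(Q2 2018)Q(Q1 2018) = 1083×5 + 4×49 = 5415 + 196 = 5611
ΣP(Q1 2018)Q(Q1 2018) = 845×5 + 3×49 = 4225 + 147 = 4372
link = 5611/4372 = 1.283394
Link Q2 2018→Q3 2018:
ΣP(Q3 2018)Q(Q2 2018) = 1241×5 + 5×46 = 6205 + 230 = 6435
ΣP(Q2 2018)Q(Q2 2018) = 1083×5 + 4×46 = 5415 + 184 = 5599
link = 6435/5599 = 1.149312
Link Q3 2018→Q4 2018:
ΣP(Q4 2018)Q(Q3 2018) = 1013×5 + 4×50 = 5065 + 200 = 5265
ΣP(Q3 2018)Q(Q3 2018) = 1241×5 + 5×50 = 6205 + 250 = 6455
link = 5265/6455 = 0.815647
Chained index = 100 × 1.283394 × 1.149312 × 0.815647 = 120.3096

120.31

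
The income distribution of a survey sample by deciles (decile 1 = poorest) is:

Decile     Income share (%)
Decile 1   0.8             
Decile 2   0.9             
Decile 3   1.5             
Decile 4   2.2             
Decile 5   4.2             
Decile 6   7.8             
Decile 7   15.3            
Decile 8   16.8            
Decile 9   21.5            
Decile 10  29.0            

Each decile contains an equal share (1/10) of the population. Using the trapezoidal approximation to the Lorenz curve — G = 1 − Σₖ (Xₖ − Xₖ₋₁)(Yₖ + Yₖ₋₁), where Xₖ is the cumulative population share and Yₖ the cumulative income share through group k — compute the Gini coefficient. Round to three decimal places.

0.517

Cumulative income shares Yₖ: 0.0080, 0.0170, 0.0320, 0.0540, 0.0960, 0.1740, 0.3270, 0.4950, 0.7100, 1.0000
Σ (Xₖ−Xₖ₋₁)(Yₖ+Yₖ₋₁) = (1/10)(0.0080+0.0000) + (1/10)(0.0170+0.0080) + (1/10)(0.0320+0.0170) + (1/10)(0.0540+0.0320) + (1/10)(0.0960+0.0540) + (1/10)(0.1740+0.0960) + (1/10)(0.3270+0.1740) + (1/10)(0.4950+0.3270) + (1/10)(0.7100+0.4950) + (1/10)(1.0000+0.7100)
  = 0.0008 + 0.0025 + 0.0049 + 0.0086 + 0.0150 + 0.0270 + 0.0501 + 0.0822 + 0.1205 + 0.1710 = 0.4826
G = 1 − 0.4826 = 0.5174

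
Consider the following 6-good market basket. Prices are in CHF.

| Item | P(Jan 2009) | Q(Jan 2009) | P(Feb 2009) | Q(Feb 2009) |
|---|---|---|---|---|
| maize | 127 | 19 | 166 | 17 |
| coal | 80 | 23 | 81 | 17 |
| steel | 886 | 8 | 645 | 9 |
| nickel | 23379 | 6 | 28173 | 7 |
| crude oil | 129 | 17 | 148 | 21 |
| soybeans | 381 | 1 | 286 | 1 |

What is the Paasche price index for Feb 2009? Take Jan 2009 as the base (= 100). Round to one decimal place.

Paasche price index uses current-period quantities as weights.
ΣP(Feb 2009)·Q(Feb 2009) = 166×17 + 81×17 + 645×9 + 28173×7 + 148×21 + 286×1 = 2822 + 1377 + 5805 + 197211 + 3108 + 286 = 210609
ΣP(Jan 2009)·Q(Feb 2009) = 127×17 + 80×17 + 886×9 + 23379×7 + 129×21 + 381×1 = 2159 + 1360 + 7974 + 163653 + 2709 + 381 = 178236
Index = 210609 / 178236 × 100 = 118.1630

118.2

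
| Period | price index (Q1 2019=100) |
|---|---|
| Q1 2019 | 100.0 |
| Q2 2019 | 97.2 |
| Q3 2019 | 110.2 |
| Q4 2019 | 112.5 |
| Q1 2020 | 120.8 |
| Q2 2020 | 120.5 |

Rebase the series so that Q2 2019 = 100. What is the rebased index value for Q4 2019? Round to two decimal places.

115.74

Rebased(Q4 2019) = 112.5 / 97.2 × 100 = 115.7407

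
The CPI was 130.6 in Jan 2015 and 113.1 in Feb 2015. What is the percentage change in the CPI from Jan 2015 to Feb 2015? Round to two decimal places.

-13.40%

Change = (113.1 − 130.6) / 130.6 × 100
       = -17.5 / 130.6 × 100 = -13.3997%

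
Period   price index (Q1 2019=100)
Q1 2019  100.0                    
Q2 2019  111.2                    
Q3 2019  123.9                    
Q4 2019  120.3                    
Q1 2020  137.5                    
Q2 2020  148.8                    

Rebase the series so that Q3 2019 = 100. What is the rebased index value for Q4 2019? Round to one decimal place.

97.1

Rebased(Q4 2019) = 120.3 / 123.9 × 100 = 97.0944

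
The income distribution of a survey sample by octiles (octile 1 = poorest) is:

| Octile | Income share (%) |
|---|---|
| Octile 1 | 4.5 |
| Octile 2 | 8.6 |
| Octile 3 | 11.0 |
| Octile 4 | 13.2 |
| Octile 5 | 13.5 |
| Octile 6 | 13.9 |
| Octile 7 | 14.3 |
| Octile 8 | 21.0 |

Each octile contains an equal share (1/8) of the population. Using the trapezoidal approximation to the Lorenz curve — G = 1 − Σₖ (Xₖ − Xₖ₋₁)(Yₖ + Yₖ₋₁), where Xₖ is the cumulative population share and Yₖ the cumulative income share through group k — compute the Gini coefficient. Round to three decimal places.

Cumulative income shares Yₖ: 0.0450, 0.1310, 0.2410, 0.3730, 0.5080, 0.6470, 0.7900, 1.0000
Σ (Xₖ−Xₖ₋₁)(Yₖ+Yₖ₋₁) = (1/8)(0.0450+0.0000) + (1/8)(0.1310+0.0450) + (1/8)(0.2410+0.1310) + (1/8)(0.3730+0.2410) + (1/8)(0.5080+0.3730) + (1/8)(0.6470+0.5080) + (1/8)(0.7900+0.6470) + (1/8)(1.0000+0.7900)
  = 0.0056 + 0.0220 + 0.0465 + 0.0767 + 0.1101 + 0.1444 + 0.1796 + 0.2238 = 0.8087
G = 1 − 0.8087 = 0.1913

0.191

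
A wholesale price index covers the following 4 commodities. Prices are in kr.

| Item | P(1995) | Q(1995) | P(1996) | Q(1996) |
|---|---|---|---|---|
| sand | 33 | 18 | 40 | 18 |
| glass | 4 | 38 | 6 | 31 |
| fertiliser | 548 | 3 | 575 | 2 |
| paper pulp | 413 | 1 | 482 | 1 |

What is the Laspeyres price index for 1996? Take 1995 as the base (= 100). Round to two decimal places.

Laspeyres price index uses base-period quantities as weights.
ΣP(1996)·Q(1995) = 40×18 + 6×38 + 575×3 + 482×1 = 720 + 228 + 1725 + 482 = 3155
ΣP(1995)·Q(1995) = 33×18 + 4×38 + 548×3 + 413×1 = 594 + 152 + 1644 + 413 = 2803
Index = 3155 / 2803 × 100 = 112.5580

112.56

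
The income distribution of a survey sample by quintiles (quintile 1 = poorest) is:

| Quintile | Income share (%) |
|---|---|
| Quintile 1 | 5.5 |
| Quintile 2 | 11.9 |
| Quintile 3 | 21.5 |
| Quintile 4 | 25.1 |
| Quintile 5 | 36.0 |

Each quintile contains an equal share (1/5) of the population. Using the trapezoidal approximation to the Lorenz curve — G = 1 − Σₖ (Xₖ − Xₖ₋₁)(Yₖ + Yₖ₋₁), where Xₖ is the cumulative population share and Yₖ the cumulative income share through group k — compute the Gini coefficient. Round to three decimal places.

Cumulative income shares Yₖ: 0.0550, 0.1740, 0.3890, 0.6400, 1.0000
Σ (Xₖ−Xₖ₋₁)(Yₖ+Yₖ₋₁) = (1/5)(0.0550+0.0000) + (1/5)(0.1740+0.0550) + (1/5)(0.3890+0.1740) + (1/5)(0.6400+0.3890) + (1/5)(1.0000+0.6400)
  = 0.0110 + 0.0458 + 0.1126 + 0.2058 + 0.3280 = 0.7032
G = 1 − 0.7032 = 0.2968

0.297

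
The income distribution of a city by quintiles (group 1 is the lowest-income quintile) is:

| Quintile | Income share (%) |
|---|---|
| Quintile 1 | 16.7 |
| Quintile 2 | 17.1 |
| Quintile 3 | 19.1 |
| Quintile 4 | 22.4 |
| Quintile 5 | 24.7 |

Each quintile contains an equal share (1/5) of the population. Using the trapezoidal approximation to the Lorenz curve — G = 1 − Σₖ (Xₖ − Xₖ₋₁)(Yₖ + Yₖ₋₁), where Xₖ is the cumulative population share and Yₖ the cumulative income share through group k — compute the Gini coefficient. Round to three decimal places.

Cumulative income shares Yₖ: 0.1670, 0.3380, 0.5290, 0.7530, 1.0000
Σ (Xₖ−Xₖ₋₁)(Yₖ+Yₖ₋₁) = (1/5)(0.1670+0.0000) + (1/5)(0.3380+0.1670) + (1/5)(0.5290+0.3380) + (1/5)(0.7530+0.5290) + (1/5)(1.0000+0.7530)
  = 0.0334 + 0.1010 + 0.1734 + 0.2564 + 0.3506 = 0.9148
G = 1 − 0.9148 = 0.0852

0.085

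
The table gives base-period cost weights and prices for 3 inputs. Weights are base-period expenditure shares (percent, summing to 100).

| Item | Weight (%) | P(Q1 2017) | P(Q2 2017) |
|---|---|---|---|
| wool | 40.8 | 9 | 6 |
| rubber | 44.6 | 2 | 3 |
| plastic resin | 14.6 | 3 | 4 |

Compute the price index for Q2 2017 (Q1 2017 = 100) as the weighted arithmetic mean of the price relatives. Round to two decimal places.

wool: 40.8 × (6/9) = 40.8 × 0.666667 = 27.2000
rubber: 44.6 × (3/2) = 44.6 × 1.500000 = 66.9000
plastic resin: 14.6 × (4/3) = 14.6 × 1.333333 = 19.4667
Index = Σ wᵢ·(p₁ᵢ/p₀ᵢ) = 27.2000 + 66.9000 + 19.4667 = 113.5667

113.57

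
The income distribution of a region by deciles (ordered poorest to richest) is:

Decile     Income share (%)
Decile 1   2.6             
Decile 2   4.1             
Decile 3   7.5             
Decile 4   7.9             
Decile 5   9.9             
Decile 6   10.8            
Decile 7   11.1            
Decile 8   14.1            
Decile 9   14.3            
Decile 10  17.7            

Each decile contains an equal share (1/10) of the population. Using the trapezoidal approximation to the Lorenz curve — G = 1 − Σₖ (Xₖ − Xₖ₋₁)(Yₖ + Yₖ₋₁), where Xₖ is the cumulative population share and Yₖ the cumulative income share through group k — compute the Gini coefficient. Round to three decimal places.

0.251

Cumulative income shares Yₖ: 0.0260, 0.0670, 0.1420, 0.2210, 0.3200, 0.4280, 0.5390, 0.6800, 0.8230, 1.0000
Σ (Xₖ−Xₖ₋₁)(Yₖ+Yₖ₋₁) = (1/10)(0.0260+0.0000) + (1/10)(0.0670+0.0260) + (1/10)(0.1420+0.0670) + (1/10)(0.2210+0.1420) + (1/10)(0.3200+0.2210) + (1/10)(0.4280+0.3200) + (1/10)(0.5390+0.4280) + (1/10)(0.6800+0.5390) + (1/10)(0.8230+0.6800) + (1/10)(1.0000+0.8230)
  = 0.0026 + 0.0093 + 0.0209 + 0.0363 + 0.0541 + 0.0748 + 0.0967 + 0.1219 + 0.1503 + 0.1823 = 0.7492
G = 1 − 0.7492 = 0.2508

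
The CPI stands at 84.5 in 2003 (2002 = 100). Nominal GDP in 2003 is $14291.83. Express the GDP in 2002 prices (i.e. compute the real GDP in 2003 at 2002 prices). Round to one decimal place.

Real = Nominal ÷ (Index/100) = 14291.83 ÷ (84.5/100)
     = 14291.83 ÷ 0.845 = 16913.4083

16913.4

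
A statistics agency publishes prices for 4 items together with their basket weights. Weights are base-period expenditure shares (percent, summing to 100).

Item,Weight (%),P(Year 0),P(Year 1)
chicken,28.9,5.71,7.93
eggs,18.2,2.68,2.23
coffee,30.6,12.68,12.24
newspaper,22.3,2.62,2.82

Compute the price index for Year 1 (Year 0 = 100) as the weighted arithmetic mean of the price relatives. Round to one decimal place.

chicken: 28.9 × (7.93/5.71) = 28.9 × 1.388792 = 40.1361
eggs: 18.2 × (2.23/2.68) = 18.2 × 0.832090 = 15.1440
coffee: 30.6 × (12.24/12.68) = 30.6 × 0.965300 = 29.5382
newspaper: 22.3 × (2.82/2.62) = 22.3 × 1.076336 = 24.0023
Index = Σ wᵢ·(p₁ᵢ/p₀ᵢ) = 40.1361 + 15.1440 + 29.5382 + 24.0023 = 108.8206

108.8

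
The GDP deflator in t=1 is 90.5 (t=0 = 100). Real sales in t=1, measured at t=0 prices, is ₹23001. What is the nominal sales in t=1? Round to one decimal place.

Nominal = Real × (Index/100) = 23001 × (90.5/100)
        = 23001 × 0.905 = 20815.9050

20815.9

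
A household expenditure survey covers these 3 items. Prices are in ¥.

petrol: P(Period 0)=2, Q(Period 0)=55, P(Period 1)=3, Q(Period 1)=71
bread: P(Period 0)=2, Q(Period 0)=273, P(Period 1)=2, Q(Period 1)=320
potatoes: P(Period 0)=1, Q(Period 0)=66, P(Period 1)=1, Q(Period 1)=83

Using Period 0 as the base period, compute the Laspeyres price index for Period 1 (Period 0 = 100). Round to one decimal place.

Laspeyres price index uses base-period quantities as weights.
ΣP(Period 1)·Q(Period 0) = 3×55 + 2×273 + 1×66 = 165 + 546 + 66 = 777
ΣP(Period 0)·Q(Period 0) = 2×55 + 2×273 + 1×66 = 110 + 546 + 66 = 722
Index = 777 / 722 × 100 = 107.6177

107.6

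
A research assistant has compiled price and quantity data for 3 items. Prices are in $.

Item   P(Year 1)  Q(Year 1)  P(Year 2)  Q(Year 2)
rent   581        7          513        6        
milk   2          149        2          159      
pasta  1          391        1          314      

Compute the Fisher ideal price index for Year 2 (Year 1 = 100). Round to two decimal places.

Laspeyres component (base-period weights):
ΣP(Year 2)Q(Year 1) = 513×7 + 2×149 + 1×391 = 3591 + 298 + 391 = 4280
ΣP(Year 1)Q(Year 1) = 581×7 + 2×149 + 1×391 = 4067 + 298 + 391 = 4756
L = 4280 / 4756 × 100 = 89.9916
Paasche component (current-period weights):
ΣP(Year 2)Q(Year 2) = 513×6 + 2×159 + 1×314 = 3078 + 318 + 314 = 3710
ΣP(Year 1)Q(Year 2) = 581×6 + 2×159 + 1×314 = 3486 + 318 + 314 = 4118
P = 3710 / 4118 × 100 = 90.0923
Fisher = √(L × P) = √(89.9916 × 90.0923) = 90.0419

90.04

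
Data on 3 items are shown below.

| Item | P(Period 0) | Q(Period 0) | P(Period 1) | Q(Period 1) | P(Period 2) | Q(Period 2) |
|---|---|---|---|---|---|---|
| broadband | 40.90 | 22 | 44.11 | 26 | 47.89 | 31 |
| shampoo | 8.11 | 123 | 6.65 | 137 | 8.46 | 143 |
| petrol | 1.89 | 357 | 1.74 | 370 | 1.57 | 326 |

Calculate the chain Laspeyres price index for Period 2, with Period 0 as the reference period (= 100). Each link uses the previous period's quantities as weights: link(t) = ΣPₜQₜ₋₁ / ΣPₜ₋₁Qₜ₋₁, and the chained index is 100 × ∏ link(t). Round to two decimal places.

103.51

Link Period 0→Period 1:
ΣP(Period 1)Q(Period 0) = 44.11×22 + 6.65×123 + 1.74×357 = 970.42 + 817.95 + 621.18 = 2409.55
ΣP(Period 0)Q(Period 0) = 40.90×22 + 8.11×123 + 1.89×357 = 899.8 + 997.53 + 674.73 = 2572.06
link = 2409.55/2572.06 = 0.936817
Link Period 1→Period 2:
ΣP(Period 2)Q(Period 1) = 47.89×26 + 8.46×137 + 1.57×370 = 1245.14 + 1159.02 + 580.9 = 2985.06
ΣP(Period 1)Q(Period 1) = 44.11×26 + 6.65×137 + 1.74×370 = 1146.86 + 911.05 + 643.8 = 2701.71
link = 2985.06/2701.71 = 1.104878
Chained index = 100 × 0.936817 × 1.104878 = 103.5069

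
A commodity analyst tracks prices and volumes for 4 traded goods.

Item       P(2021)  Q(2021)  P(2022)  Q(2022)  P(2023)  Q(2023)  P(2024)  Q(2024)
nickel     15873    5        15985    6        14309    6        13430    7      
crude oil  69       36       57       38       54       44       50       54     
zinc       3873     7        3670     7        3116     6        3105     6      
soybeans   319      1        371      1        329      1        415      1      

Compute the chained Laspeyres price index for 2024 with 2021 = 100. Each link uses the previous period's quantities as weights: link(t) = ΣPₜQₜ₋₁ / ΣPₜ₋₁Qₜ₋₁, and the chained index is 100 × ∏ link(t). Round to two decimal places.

Link 2021→2022:
ΣP(2022)Q(2021) = 15985×5 + 57×36 + 3670×7 + 371×1 = 79925 + 2052 + 25690 + 371 = 108038
ΣP(2021)Q(2021) = 15873×5 + 69×36 + 3873×7 + 319×1 = 79365 + 2484 + 27111 + 319 = 109279
link = 108038/109279 = 0.988644
Link 2022→2023:
ΣP(2023)Q(2022) = 14309×6 + 54×38 + 3116×7 + 329×1 = 85854 + 2052 + 21812 + 329 = 110047
ΣP(2022)Q(2022) = 15985×6 + 57×38 + 3670×7 + 371×1 = 95910 + 2166 + 25690 + 371 = 124137
link = 110047/124137 = 0.886496
Link 2023→2024:
ΣP(2024)Q(2023) = 13430×6 + 50×44 + 3105×6 + 415×1 = 80580 + 2200 + 18630 + 415 = 101825
ΣP(2023)Q(2023) = 14309×6 + 54×44 + 3116×6 + 329×1 = 85854 + 2376 + 18696 + 329 = 107255
link = 101825/107255 = 0.949373
Chained index = 100 × 0.988644 × 0.886496 × 0.949373 = 83.2058

83.21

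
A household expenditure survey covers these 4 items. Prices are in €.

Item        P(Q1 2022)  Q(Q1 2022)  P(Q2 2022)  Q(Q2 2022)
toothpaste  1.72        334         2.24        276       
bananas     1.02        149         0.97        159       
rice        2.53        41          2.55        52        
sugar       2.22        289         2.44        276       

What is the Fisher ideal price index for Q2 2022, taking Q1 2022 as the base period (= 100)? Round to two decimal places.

114.98

Laspeyres component (base-period weights):
ΣP(Q2 2022)Q(Q1 2022) = 2.24×334 + 0.97×149 + 2.55×41 + 2.44×289 = 748.16 + 144.53 + 104.55 + 705.16 = 1702.4
ΣP(Q1 2022)Q(Q1 2022) = 1.72×334 + 1.02×149 + 2.53×41 + 2.22×289 = 574.48 + 151.98 + 103.73 + 641.58 = 1471.77
L = 1702.4 / 1471.77 × 100 = 115.6702
Paasche component (current-period weights):
ΣP(Q2 2022)Q(Q2 2022) = 2.24×276 + 0.97×159 + 2.55×52 + 2.44×276 = 618.24 + 154.23 + 132.6 + 673.44 = 1578.51
ΣP(Q1 2022)Q(Q2 2022) = 1.72×276 + 1.02×159 + 2.53×52 + 2.22×276 = 474.72 + 162.18 + 131.56 + 612.72 = 1381.18
P = 1578.51 / 1381.18 × 100 = 114.2871
Fisher = √(L × P) = √(115.6702 × 114.2871) = 114.9766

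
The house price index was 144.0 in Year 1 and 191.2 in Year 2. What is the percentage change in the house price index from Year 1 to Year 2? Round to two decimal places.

32.78%

Change = (191.2 − 144.0) / 144.0 × 100
       = 47.2 / 144.0 × 100 = 32.7778%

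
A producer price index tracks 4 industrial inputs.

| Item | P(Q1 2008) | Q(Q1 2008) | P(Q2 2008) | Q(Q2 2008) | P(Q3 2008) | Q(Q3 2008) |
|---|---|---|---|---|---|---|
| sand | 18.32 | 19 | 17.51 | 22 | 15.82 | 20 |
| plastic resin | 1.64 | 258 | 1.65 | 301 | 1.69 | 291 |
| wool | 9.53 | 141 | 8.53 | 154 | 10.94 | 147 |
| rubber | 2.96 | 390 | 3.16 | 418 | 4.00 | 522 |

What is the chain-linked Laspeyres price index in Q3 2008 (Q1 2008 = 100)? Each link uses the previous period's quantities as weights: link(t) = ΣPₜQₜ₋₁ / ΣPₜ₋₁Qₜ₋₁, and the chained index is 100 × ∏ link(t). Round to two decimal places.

Link Q1 2008→Q2 2008:
ΣP(Q2 2008)Q(Q1 2008) = 17.51×19 + 1.65×258 + 8.53×141 + 3.16×390 = 332.69 + 425.7 + 1202.73 + 1232.4 = 3193.52
ΣP(Q1 2008)Q(Q1 2008) = 18.32×19 + 1.64×258 + 9.53×141 + 2.96×390 = 348.08 + 423.12 + 1343.73 + 1154.4 = 3269.33
link = 3193.52/3269.33 = 0.976812
Link Q2 2008→Q3 2008:
ΣP(Q3 2008)Q(Q2 2008) = 15.82×22 + 1.69×301 + 10.94×154 + 4.00×418 = 348.04 + 508.69 + 1684.76 + 1672 = 4213.49
ΣP(Q2 2008)Q(Q2 2008) = 17.51×22 + 1.65×301 + 8.53×154 + 3.16×418 = 385.22 + 496.65 + 1313.62 + 1320.88 = 3516.37
link = 4213.49/3516.37 = 1.198250
Chained index = 100 × 0.976812 × 1.198250 = 117.0465

117.05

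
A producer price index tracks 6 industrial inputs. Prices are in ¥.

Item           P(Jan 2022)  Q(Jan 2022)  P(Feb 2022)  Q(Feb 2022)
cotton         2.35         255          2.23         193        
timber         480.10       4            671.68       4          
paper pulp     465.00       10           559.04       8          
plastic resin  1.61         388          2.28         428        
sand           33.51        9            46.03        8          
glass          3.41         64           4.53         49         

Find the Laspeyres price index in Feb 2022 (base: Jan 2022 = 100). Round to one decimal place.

Laspeyres price index uses base-period quantities as weights.
ΣP(Feb 2022)·Q(Jan 2022) = 2.23×255 + 671.68×4 + 559.04×10 + 2.28×388 + 46.03×9 + 4.53×64 = 568.65 + 2686.72 + 5590.4 + 884.64 + 414.27 + 289.92 = 10434.6
ΣP(Jan 2022)·Q(Jan 2022) = 2.35×255 + 480.10×4 + 465.00×10 + 1.61×388 + 33.51×9 + 3.41×64 = 599.25 + 1920.4 + 4650 + 624.68 + 301.59 + 218.24 = 8314.16
Index = 10434.6 / 8314.16 × 100 = 125.5040

125.5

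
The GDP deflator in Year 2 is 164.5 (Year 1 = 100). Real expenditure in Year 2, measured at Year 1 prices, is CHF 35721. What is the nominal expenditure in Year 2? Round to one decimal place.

58761.0

Nominal = Real × (Index/100) = 35721 × (164.5/100)
        = 35721 × 1.645 = 58761.0450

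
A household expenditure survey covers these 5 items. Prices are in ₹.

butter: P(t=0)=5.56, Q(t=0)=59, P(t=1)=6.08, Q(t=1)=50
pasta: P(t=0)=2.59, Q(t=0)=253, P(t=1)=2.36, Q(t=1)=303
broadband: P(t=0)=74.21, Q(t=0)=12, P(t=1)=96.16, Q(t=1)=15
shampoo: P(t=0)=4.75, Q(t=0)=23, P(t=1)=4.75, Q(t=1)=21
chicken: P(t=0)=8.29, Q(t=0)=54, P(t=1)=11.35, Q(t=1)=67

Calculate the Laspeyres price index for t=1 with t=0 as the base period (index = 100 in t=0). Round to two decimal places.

Laspeyres price index uses base-period quantities as weights.
ΣP(t=1)·Q(t=0) = 6.08×59 + 2.36×253 + 96.16×12 + 4.75×23 + 11.35×54 = 358.72 + 597.08 + 1153.92 + 109.25 + 612.9 = 2831.87
ΣP(t=0)·Q(t=0) = 5.56×59 + 2.59×253 + 74.21×12 + 4.75×23 + 8.29×54 = 328.04 + 655.27 + 890.52 + 109.25 + 447.66 = 2430.74
Index = 2831.87 / 2430.74 × 100 = 116.5024

116.50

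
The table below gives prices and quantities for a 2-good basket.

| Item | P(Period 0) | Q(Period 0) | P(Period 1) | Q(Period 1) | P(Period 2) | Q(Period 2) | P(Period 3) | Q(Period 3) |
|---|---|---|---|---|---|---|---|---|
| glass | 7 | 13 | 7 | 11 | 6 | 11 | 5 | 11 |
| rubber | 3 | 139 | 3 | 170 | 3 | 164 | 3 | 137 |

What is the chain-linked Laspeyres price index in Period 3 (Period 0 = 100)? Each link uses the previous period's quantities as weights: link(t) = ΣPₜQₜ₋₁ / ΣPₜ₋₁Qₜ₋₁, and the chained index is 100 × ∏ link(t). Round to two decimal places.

Link Period 0→Period 1:
ΣP(Period 1)Q(Period 0) = 7×13 + 3×139 = 91 + 417 = 508
ΣP(Period 0)Q(Period 0) = 7×13 + 3×139 = 91 + 417 = 508
link = 508/508 = 1.000000
Link Period 1→Period 2:
ΣP(Period 2)Q(Period 1) = 6×11 + 3×170 = 66 + 510 = 576
ΣP(Period 1)Q(Period 1) = 7×11 + 3×170 = 77 + 510 = 587
link = 576/587 = 0.981261
Link Period 2→Period 3:
ΣP(Period 3)Q(Period 2) = 5×11 + 3×164 = 55 + 492 = 547
ΣP(Period 2)Q(Period 2) = 6×11 + 3×164 = 66 + 492 = 558
link = 547/558 = 0.980287
Chained index = 100 × 1.000000 × 0.981261 × 0.980287 = 96.1917

96.19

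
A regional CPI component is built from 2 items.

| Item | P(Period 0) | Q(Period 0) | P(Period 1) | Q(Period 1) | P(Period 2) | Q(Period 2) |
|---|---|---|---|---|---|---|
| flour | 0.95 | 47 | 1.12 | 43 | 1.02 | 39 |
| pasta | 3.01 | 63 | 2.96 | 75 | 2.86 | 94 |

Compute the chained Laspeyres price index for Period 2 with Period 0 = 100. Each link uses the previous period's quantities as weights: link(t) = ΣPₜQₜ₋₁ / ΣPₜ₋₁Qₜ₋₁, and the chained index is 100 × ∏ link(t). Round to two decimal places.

97.61

Link Period 0→Period 1:
ΣP(Period 1)Q(Period 0) = 1.12×47 + 2.96×63 = 52.64 + 186.48 = 239.12
ΣP(Period 0)Q(Period 0) = 0.95×47 + 3.01×63 = 44.65 + 189.63 = 234.28
link = 239.12/234.28 = 1.020659
Link Period 1→Period 2:
ΣP(Period 2)Q(Period 1) = 1.02×43 + 2.86×75 = 43.86 + 214.5 = 258.36
ΣP(Period 1)Q(Period 1) = 1.12×43 + 2.96×75 = 48.16 + 222 = 270.16
link = 258.36/270.16 = 0.956322
Chained index = 100 × 1.020659 × 0.956322 = 97.6079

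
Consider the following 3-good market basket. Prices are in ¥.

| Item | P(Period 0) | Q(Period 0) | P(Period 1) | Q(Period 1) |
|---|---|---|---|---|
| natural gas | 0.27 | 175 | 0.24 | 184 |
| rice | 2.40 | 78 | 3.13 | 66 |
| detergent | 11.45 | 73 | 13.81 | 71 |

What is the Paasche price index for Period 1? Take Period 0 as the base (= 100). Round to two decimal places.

120.59

Paasche price index uses current-period quantities as weights.
ΣP(Period 1)·Q(Period 1) = 0.24×184 + 3.13×66 + 13.81×71 = 44.16 + 206.58 + 980.51 = 1231.25
ΣP(Period 0)·Q(Period 1) = 0.27×184 + 2.40×66 + 11.45×71 = 49.68 + 158.4 + 812.95 = 1021.03
Index = 1231.25 / 1021.03 × 100 = 120.5890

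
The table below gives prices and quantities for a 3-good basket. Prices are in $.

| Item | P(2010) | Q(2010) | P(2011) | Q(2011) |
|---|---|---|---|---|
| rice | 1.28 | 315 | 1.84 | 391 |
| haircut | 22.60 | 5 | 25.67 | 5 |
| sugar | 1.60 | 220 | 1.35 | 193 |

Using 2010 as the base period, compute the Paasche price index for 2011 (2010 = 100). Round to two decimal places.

120.17

Paasche price index uses current-period quantities as weights.
ΣP(2011)·Q(2011) = 1.84×391 + 25.67×5 + 1.35×193 = 719.44 + 128.35 + 260.55 = 1108.34
ΣP(2010)·Q(2011) = 1.28×391 + 22.60×5 + 1.60×193 = 500.48 + 113 + 308.8 = 922.28
Index = 1108.34 / 922.28 × 100 = 120.1739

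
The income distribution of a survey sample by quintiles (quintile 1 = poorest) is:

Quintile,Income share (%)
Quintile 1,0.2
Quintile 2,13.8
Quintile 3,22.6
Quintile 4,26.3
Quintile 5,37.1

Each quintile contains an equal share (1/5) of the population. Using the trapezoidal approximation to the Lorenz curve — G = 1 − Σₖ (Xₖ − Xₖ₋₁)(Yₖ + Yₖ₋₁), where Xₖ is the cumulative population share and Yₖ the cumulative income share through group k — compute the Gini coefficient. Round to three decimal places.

0.345

Cumulative income shares Yₖ: 0.0020, 0.1400, 0.3660, 0.6290, 1.0000
Σ (Xₖ−Xₖ₋₁)(Yₖ+Yₖ₋₁) = (1/5)(0.0020+0.0000) + (1/5)(0.1400+0.0020) + (1/5)(0.3660+0.1400) + (1/5)(0.6290+0.3660) + (1/5)(1.0000+0.6290)
  = 0.0004 + 0.0284 + 0.1012 + 0.1990 + 0.3258 = 0.6548
G = 1 − 0.6548 = 0.3452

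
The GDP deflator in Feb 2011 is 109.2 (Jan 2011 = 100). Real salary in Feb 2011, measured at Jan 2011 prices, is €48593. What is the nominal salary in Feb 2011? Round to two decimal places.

53063.56

Nominal = Real × (Index/100) = 48593 × (109.2/100)
        = 48593 × 1.092 = 53063.5560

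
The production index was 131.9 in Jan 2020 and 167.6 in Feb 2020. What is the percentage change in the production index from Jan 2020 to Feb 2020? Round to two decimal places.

27.07%

Change = (167.6 − 131.9) / 131.9 × 100
       = 35.7 / 131.9 × 100 = 27.0660%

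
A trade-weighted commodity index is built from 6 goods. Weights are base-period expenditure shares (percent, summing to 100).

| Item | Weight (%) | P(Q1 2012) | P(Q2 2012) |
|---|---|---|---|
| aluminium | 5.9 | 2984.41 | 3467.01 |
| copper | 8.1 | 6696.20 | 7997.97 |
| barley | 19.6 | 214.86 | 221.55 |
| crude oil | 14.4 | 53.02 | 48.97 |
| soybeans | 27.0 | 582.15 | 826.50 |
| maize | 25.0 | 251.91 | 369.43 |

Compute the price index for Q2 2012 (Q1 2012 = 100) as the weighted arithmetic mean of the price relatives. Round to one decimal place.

aluminium: 5.9 × (3467.01/2984.41) = 5.9 × 1.161707 = 6.8541
copper: 8.1 × (7997.97/6696.20) = 8.1 × 1.194404 = 9.6747
barley: 19.6 × (221.55/214.86) = 19.6 × 1.031137 = 20.2103
crude oil: 14.4 × (48.97/53.02) = 14.4 × 0.923614 = 13.3000
soybeans: 27.0 × (826.50/582.15) = 27.0 × 1.419737 = 38.3329
maize: 25.0 × (369.43/251.91) = 25.0 × 1.466516 = 36.6629
Index = Σ wᵢ·(p₁ᵢ/p₀ᵢ) = 6.8541 + 9.6747 + 20.2103 + 13.3000 + 38.3329 + 36.6629 = 125.0349

125.0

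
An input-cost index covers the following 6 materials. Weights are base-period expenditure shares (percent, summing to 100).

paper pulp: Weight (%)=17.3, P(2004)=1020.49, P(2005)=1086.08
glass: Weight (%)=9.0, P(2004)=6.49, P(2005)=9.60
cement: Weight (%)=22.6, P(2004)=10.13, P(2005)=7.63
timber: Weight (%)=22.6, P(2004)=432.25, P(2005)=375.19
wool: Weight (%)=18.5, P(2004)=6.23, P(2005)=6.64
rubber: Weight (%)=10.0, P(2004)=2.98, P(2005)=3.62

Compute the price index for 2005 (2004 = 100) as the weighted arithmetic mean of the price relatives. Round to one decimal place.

paper pulp: 17.3 × (1086.08/1020.49) = 17.3 × 1.064273 = 18.4119
glass: 9.0 × (9.60/6.49) = 9.0 × 1.479199 = 13.3128
cement: 22.6 × (7.63/10.13) = 22.6 × 0.753208 = 17.0225
timber: 22.6 × (375.19/432.25) = 22.6 × 0.867993 = 19.6166
wool: 18.5 × (6.64/6.23) = 18.5 × 1.065811 = 19.7175
rubber: 10.0 × (3.62/2.98) = 10.0 × 1.214765 = 12.1477
Index = Σ wᵢ·(p₁ᵢ/p₀ᵢ) = 18.4119 + 13.3128 + 17.0225 + 19.6166 + 19.7175 + 12.1477 = 100.2290

100.2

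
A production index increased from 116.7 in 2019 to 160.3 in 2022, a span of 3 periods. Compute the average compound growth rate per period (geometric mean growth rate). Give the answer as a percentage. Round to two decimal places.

11.16%

Growth factor = (160.3/116.7)^(1/3) = (1.373608)^(1/3) = 1.111615
Growth rate = 1.111615 − 1 = 0.111615 = 11.1615%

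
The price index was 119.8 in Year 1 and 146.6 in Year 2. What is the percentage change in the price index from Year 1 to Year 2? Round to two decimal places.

Change = (146.6 − 119.8) / 119.8 × 100
       = 26.8 / 119.8 × 100 = 22.3706%

22.37%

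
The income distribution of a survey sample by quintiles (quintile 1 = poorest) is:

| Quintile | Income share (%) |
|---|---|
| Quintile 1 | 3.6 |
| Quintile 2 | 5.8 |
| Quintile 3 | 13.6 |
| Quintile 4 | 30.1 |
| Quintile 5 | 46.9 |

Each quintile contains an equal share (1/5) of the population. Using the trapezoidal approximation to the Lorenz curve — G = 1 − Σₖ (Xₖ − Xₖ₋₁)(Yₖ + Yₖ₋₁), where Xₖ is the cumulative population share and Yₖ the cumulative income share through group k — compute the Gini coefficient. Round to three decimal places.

Cumulative income shares Yₖ: 0.0360, 0.0940, 0.2300, 0.5310, 1.0000
Σ (Xₖ−Xₖ₋₁)(Yₖ+Yₖ₋₁) = (1/5)(0.0360+0.0000) + (1/5)(0.0940+0.0360) + (1/5)(0.2300+0.0940) + (1/5)(0.5310+0.2300) + (1/5)(1.0000+0.5310)
  = 0.0072 + 0.0260 + 0.0648 + 0.1522 + 0.3062 = 0.5564
G = 1 − 0.5564 = 0.4436

0.444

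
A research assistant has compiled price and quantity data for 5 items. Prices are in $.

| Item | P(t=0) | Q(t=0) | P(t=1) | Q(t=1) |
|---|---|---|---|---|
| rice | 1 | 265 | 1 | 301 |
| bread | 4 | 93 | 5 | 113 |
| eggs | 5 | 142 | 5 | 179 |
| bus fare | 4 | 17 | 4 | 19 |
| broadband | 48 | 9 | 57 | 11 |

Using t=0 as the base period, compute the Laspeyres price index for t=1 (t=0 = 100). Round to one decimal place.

Laspeyres price index uses base-period quantities as weights.
ΣP(t=1)·Q(t=0) = 1×265 + 5×93 + 5×142 + 4×17 + 57×9 = 265 + 465 + 710 + 68 + 513 = 2021
ΣP(t=0)·Q(t=0) = 1×265 + 4×93 + 5×142 + 4×17 + 48×9 = 265 + 372 + 710 + 68 + 432 = 1847
Index = 2021 / 1847 × 100 = 109.4207

109.4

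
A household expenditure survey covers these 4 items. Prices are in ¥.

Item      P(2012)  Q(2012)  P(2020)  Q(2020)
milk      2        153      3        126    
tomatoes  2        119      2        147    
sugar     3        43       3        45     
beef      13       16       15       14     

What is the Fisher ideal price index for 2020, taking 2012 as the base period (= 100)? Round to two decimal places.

119.41

Laspeyres component (base-period weights):
ΣP(2020)Q(2012) = 3×153 + 2×119 + 3×43 + 15×16 = 459 + 238 + 129 + 240 = 1066
ΣP(2012)Q(2012) = 2×153 + 2×119 + 3×43 + 13×16 = 306 + 238 + 129 + 208 = 881
L = 1066 / 881 × 100 = 120.9989
Paasche component (current-period weights):
ΣP(2020)Q(2020) = 3×126 + 2×147 + 3×45 + 15×14 = 378 + 294 + 135 + 210 = 1017
ΣP(2012)Q(2020) = 2×126 + 2×147 + 3×45 + 13×14 = 252 + 294 + 135 + 182 = 863
P = 1017 / 863 × 100 = 117.8447
Fisher = √(L × P) = √(120.9989 × 117.8447) = 119.4114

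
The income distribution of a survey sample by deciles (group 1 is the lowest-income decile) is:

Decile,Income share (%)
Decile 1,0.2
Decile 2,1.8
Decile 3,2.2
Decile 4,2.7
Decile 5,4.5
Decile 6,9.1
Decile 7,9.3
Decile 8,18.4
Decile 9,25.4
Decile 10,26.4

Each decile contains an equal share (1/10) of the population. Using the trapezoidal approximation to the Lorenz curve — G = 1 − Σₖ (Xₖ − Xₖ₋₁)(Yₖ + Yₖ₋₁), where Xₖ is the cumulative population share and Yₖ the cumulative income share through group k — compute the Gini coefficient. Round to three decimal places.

0.506

Cumulative income shares Yₖ: 0.0020, 0.0200, 0.0420, 0.0690, 0.1140, 0.2050, 0.2980, 0.4820, 0.7360, 1.0000
Σ (Xₖ−Xₖ₋₁)(Yₖ+Yₖ₋₁) = (1/10)(0.0020+0.0000) + (1/10)(0.0200+0.0020) + (1/10)(0.0420+0.0200) + (1/10)(0.0690+0.0420) + (1/10)(0.1140+0.0690) + (1/10)(0.2050+0.1140) + (1/10)(0.2980+0.2050) + (1/10)(0.4820+0.2980) + (1/10)(0.7360+0.4820) + (1/10)(1.0000+0.7360)
  = 0.0002 + 0.0022 + 0.0062 + 0.0111 + 0.0183 + 0.0319 + 0.0503 + 0.0780 + 0.1218 + 0.1736 = 0.4936
G = 1 − 0.4936 = 0.5064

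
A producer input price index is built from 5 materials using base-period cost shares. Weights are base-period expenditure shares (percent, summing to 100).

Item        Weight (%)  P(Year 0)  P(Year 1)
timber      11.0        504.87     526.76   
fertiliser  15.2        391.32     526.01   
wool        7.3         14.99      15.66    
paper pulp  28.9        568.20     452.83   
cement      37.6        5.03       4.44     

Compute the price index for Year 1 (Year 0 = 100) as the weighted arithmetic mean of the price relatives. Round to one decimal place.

95.8

timber: 11.0 × (526.76/504.87) = 11.0 × 1.043358 = 11.4769
fertiliser: 15.2 × (526.01/391.32) = 15.2 × 1.344194 = 20.4317
wool: 7.3 × (15.66/14.99) = 7.3 × 1.044696 = 7.6263
paper pulp: 28.9 × (452.83/568.20) = 28.9 × 0.796955 = 23.0320
cement: 37.6 × (4.44/5.03) = 37.6 × 0.882704 = 33.1897
Index = Σ wᵢ·(p₁ᵢ/p₀ᵢ) = 11.4769 + 20.4317 + 7.6263 + 23.0320 + 33.1897 = 95.7566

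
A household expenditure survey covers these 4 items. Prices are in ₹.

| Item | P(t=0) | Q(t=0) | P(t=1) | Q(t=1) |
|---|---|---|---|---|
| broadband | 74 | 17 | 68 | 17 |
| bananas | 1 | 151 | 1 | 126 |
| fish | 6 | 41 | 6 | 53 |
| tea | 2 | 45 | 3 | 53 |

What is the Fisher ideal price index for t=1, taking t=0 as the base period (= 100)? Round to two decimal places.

97.01

Laspeyres component (base-period weights):
ΣP(t=1)Q(t=0) = 68×17 + 1×151 + 6×41 + 3×45 = 1156 + 151 + 246 + 135 = 1688
ΣP(t=0)Q(t=0) = 74×17 + 1×151 + 6×41 + 2×45 = 1258 + 151 + 246 + 90 = 1745
L = 1688 / 1745 × 100 = 96.7335
Paasche component (current-period weights):
ΣP(t=1)Q(t=1) = 68×17 + 1×126 + 6×53 + 3×53 = 1156 + 126 + 318 + 159 = 1759
ΣP(t=0)Q(t=1) = 74×17 + 1×126 + 6×53 + 2×53 = 1258 + 126 + 318 + 106 = 1808
P = 1759 / 1808 × 100 = 97.2898
Fisher = √(L × P) = √(96.7335 × 97.2898) = 97.0113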